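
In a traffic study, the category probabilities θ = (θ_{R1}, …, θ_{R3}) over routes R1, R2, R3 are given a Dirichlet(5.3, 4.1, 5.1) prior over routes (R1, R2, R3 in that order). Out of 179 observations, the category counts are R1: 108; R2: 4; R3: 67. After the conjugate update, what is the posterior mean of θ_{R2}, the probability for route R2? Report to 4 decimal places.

The Dirichlet prior is conjugate to the Multinomial likelihood: each posterior αⱼ = prior αⱼ + observed count nⱼ.
Posterior concentration: (113.3, 8.1, 72.1), total = 193.5.
E[θ_{R2}|data] = α_{R2}/Σα = 8.1/193.5 = 0.0419.

0.0419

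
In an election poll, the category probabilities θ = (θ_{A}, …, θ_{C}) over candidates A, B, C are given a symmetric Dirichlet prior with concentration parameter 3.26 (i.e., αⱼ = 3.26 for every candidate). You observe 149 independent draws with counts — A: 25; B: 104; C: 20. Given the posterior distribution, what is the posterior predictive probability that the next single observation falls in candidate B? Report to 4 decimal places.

0.6755

The Dirichlet prior is conjugate to the Multinomial likelihood: each posterior αⱼ = prior αⱼ + observed count nⱼ.
Posterior concentration: (28.26, 107.26, 23.26), total = 158.78.
P(next = B | data) = α_{B}/Σα = 0.6755.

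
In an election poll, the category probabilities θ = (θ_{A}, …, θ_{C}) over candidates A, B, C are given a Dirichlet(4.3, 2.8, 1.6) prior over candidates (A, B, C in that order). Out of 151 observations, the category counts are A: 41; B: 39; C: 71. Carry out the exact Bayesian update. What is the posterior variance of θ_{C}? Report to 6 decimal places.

The Dirichlet prior is conjugate to the Multinomial likelihood: each posterior αⱼ = prior αⱼ + observed count nⱼ.
Posterior concentration: (45.3, 41.8, 72.6), total = 159.7.
Var[θ_j] = α_j(Σα−α_j)/((Σα)²(Σα+1)) = 72.6·87.1/(159.7²·160.7) = 0.001543.

0.001543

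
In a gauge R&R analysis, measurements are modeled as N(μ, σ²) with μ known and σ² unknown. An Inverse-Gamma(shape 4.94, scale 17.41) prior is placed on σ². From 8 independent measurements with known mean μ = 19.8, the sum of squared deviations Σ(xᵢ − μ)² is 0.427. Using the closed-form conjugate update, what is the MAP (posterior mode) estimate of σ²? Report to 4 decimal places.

With known mean μ and an Inverse-Gamma(α, β) prior on σ², the Normal likelihood is conjugate: posterior is Inv-Gamma(α + n/2, β + Σ(xᵢ−μ)²/2).
Posterior: Inv-Gamma(4.94 + 8/2, 17.41 + 0.427/2) = Inv-Gamma(8.94, 17.6235).
Mode = β/(α+1) = 17.6235/9.94 = 1.7730.

1.7730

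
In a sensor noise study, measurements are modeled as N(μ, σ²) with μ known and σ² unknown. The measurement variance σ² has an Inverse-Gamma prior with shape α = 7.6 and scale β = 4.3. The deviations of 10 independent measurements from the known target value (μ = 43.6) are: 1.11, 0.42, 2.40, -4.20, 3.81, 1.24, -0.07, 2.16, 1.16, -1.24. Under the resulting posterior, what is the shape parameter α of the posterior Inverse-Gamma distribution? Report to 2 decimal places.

With known mean μ and an Inverse-Gamma(α, β) prior on σ², the Normal likelihood is conjugate: posterior is Inv-Gamma(α + n/2, β + Σ(xᵢ−μ)²/2).
Σ(xᵢ−μ)² = (1.11)² + (0.42)² + (2.40)² + (-4.20)² + (3.81)² + (1.24)² + (-0.07)² + (2.16)² + (1.16)² + (-1.24)² = 48.4159.
Posterior: Inv-Gamma(7.6 + 10/2, 4.3 + 48.4159/2) = Inv-Gamma(12.60, 28.50795).
Posterior α = 12.60.

12.60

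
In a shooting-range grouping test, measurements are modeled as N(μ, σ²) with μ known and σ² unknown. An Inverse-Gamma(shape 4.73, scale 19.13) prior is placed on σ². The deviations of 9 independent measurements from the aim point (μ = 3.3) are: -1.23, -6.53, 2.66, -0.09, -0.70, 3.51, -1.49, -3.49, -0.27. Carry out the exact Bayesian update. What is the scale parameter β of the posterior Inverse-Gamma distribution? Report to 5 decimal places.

With known mean μ and an Inverse-Gamma(α, β) prior on σ², the Normal likelihood is conjugate: posterior is Inv-Gamma(α + n/2, β + Σ(xᵢ−μ)²/2).
Σ(xᵢ−μ)² = (-1.23)² + (-6.53)² + (2.66)² + (-0.09)² + (-0.70)² + (3.51)² + (-1.49)² + (-3.49)² + (-0.27)² = 78.5207.
Posterior: Inv-Gamma(4.73 + 9/2, 19.13 + 78.5207/2) = Inv-Gamma(9.23, 58.39035).
Posterior β = 58.39035.

58.39035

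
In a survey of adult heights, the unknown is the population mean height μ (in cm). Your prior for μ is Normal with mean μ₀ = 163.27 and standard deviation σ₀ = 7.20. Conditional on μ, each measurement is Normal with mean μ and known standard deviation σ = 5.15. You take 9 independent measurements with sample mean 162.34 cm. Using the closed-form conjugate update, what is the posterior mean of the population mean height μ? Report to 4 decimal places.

For Normal data with known variance σ², a Normal(μ₀, σ₀²) prior on μ is conjugate. Posterior precision = 1/σ₀² + n/σ²; posterior mean is the precision-weighted average of μ₀ and x̄.
n·x̄ = 9·162.34 = 1461.06.
σ₀² = 7.20² = 51.84, σ² = 5.15² = 26.5225; σ² + n·σ₀² = 26.5225 + 9·51.84 = 493.0825.
Posterior mean = (μ₀/σ₀² + n·x̄/σ²)/(1/σ₀² + n/σ²) = (σ²·μ₀ + σ₀²·n·x̄)/(σ² + n·σ₀²) = (26.5225·163.27 + 51.84·1461.06)/493.0825 = 80071.678975/493.0825 = 162.3900.

162.3900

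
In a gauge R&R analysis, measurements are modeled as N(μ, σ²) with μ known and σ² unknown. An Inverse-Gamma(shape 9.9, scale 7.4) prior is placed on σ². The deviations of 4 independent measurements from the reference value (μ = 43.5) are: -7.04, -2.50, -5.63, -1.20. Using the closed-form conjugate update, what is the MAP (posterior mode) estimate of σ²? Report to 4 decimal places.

4.0213

With known mean μ and an Inverse-Gamma(α, β) prior on σ², the Normal likelihood is conjugate: posterior is Inv-Gamma(α + n/2, β + Σ(xᵢ−μ)²/2).
Σ(xᵢ−μ)² = (-7.04)² + (-2.50)² + (-5.63)² + (-1.20)² = 88.9485.
Posterior: Inv-Gamma(9.9 + 4/2, 7.4 + 88.9485/2) = Inv-Gamma(11.90, 51.87425).
Mode = β/(α+1) = 51.87425/12.90 = 4.0213.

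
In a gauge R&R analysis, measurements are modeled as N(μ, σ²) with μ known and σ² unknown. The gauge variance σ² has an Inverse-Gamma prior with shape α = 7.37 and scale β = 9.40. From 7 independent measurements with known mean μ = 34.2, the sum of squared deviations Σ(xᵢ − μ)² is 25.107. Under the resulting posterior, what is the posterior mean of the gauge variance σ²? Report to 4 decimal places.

With known mean μ and an Inverse-Gamma(α, β) prior on σ², the Normal likelihood is conjugate: posterior is Inv-Gamma(α + n/2, β + Σ(xᵢ−μ)²/2).
Posterior: Inv-Gamma(7.37 + 7/2, 9.40 + 25.107/2) = Inv-Gamma(10.87, 21.9535).
E[σ²|data] = β/(α−1) = 21.9535/9.87 = 2.2243.

2.2243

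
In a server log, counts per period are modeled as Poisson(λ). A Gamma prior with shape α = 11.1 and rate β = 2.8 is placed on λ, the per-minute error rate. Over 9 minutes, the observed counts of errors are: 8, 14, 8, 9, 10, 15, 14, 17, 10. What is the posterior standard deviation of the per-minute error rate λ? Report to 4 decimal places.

With a Gamma(shape α, rate β) prior, the Poisson likelihood is conjugate: the posterior is Gamma(α + ΣXᵢ, β + n).
Sum of counts S = 105 over n = 9 minutes.
Posterior: Gamma(α+S, β+n) = Gamma(11.1+105, 2.8+9) = Gamma(116.1, 11.8).
SD = √α/β = √116.1/11.8 = 0.9131.

0.9131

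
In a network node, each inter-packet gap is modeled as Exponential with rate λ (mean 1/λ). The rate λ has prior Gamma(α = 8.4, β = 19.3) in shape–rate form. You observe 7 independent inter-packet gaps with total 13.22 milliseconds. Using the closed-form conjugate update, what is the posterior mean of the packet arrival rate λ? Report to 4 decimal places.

0.4736

With a Gamma(shape α, rate β) prior on the exponential rate λ, the posterior after n observations with total T = Σxᵢ is Gamma(α+n, β+T).
Posterior: Gamma(8.4+7, 19.3+13.22) = Gamma(15.4, 32.52).
Posterior mean of λ = α/β = 15.4/32.52 = 0.4736.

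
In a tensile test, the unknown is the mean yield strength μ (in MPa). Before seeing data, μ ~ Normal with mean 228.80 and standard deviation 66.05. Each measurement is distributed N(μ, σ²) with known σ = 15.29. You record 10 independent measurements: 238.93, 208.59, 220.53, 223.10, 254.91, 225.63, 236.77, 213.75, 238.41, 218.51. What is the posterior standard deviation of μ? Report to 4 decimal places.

For Normal data with known variance σ², a Normal(μ₀, σ₀²) prior on μ is conjugate. Posterior precision = 1/σ₀² + n/σ²; posterior mean is the precision-weighted average of μ₀ and x̄.
σ₀² = 66.05² = 4362.6025, σ² = 15.29² = 233.7841; σ² + n·σ₀² = 233.7841 + 10·4362.6025 = 43859.8091.
Posterior precision = 1/σ₀² + n/σ² = 1/4362.6025 + 10/233.7841 = (σ² + n·σ₀²)/(σ₀²σ²) = 43859.8091/(4362.6025·233.7841); posterior variance σₙ² = σ₀²σ²/(σ² + n·σ₀²) = 4362.6025·233.7841/43859.8091 = 23.253797.
Posterior SD = √σₙ² = √(4362.6025·233.7841/43859.8091) = 4.8222.

4.8222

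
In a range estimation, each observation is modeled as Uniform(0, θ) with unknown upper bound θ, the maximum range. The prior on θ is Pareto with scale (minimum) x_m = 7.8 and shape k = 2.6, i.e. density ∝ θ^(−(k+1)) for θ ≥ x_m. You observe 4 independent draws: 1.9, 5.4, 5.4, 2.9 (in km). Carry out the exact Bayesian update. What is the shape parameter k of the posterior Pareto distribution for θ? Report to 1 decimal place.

A Pareto(scale x_m, shape k) prior on the upper bound θ of Uniform(0, θ) is conjugate: posterior is Pareto(max(x_m, max xᵢ), k + n).
Sample maximum = 5.4; prior scale x_m = 7.8 → posterior scale = max = 7.8.
Posterior shape = 2.6 + 4 = 6.6.
Posterior shape k = 6.6.

6.6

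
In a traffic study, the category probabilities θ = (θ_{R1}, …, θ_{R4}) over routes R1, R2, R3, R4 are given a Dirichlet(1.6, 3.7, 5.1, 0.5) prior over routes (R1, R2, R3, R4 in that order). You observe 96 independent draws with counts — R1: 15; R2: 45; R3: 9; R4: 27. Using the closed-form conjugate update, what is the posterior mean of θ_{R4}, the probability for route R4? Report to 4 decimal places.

The Dirichlet prior is conjugate to the Multinomial likelihood: each posterior αⱼ = prior αⱼ + observed count nⱼ.
Posterior concentration: (16.6, 48.7, 14.1, 27.5), total = 106.9.
E[θ_{R4}|data] = α_{R4}/Σα = 27.5/106.9 = 0.2572.

0.2572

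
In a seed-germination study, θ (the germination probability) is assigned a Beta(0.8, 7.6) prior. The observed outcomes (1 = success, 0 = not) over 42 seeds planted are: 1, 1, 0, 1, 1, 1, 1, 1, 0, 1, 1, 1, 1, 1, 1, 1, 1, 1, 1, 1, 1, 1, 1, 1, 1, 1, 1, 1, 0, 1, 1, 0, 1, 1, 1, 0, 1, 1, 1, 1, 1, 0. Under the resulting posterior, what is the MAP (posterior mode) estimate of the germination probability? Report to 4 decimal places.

The Beta prior is conjugate to a Binomial/Bernoulli likelihood; the update adds successes to α and failures to β.
Posterior: Beta(α+k, β+n−k) = Beta(0.8+36, 7.6+6) = Beta(36.8, 13.6).
Mode of Beta(a,b) for a,b>1 is (a−1)/(a+b−2) = 35.8/48.4 = 0.7397.

0.7397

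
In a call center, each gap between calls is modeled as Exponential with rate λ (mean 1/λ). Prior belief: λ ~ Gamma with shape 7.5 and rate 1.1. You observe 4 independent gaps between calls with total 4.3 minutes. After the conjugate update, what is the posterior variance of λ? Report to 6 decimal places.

With a Gamma(shape α, rate β) prior on the exponential rate λ, the posterior after n observations with total T = Σxᵢ is Gamma(α+n, β+T).
Posterior: Gamma(7.5+4, 1.1+4.3) = Gamma(11.5, 5.4).
Var = α/β² = 0.394376.

0.394376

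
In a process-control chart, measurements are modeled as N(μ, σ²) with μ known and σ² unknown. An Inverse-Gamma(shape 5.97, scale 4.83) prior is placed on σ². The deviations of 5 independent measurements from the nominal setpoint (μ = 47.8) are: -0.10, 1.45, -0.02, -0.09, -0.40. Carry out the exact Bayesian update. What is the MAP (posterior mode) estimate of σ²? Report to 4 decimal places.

With known mean μ and an Inverse-Gamma(α, β) prior on σ², the Normal likelihood is conjugate: posterior is Inv-Gamma(α + n/2, β + Σ(xᵢ−μ)²/2).
Σ(xᵢ−μ)² = (-0.10)² + (1.45)² + (-0.02)² + (-0.09)² + (-0.40)² = 2.2810.
Posterior: Inv-Gamma(5.97 + 5/2, 4.83 + 2.2810/2) = Inv-Gamma(8.47, 5.97050).
Mode = β/(α+1) = 5.97050/9.47 = 0.6305.

0.6305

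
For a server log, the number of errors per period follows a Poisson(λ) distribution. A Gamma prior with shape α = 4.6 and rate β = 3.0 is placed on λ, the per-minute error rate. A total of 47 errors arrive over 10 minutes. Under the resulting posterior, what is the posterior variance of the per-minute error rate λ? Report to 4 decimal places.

With a Gamma(shape α, rate β) prior, the Poisson likelihood is conjugate: the posterior is Gamma(α + ΣXᵢ, β + n).
Posterior: Gamma(α+S, β+n) = Gamma(4.6+47, 3.0+10) = Gamma(51.6, 13.0).
Var = α/β² = 51.6/13.0² = 0.3053.

0.3053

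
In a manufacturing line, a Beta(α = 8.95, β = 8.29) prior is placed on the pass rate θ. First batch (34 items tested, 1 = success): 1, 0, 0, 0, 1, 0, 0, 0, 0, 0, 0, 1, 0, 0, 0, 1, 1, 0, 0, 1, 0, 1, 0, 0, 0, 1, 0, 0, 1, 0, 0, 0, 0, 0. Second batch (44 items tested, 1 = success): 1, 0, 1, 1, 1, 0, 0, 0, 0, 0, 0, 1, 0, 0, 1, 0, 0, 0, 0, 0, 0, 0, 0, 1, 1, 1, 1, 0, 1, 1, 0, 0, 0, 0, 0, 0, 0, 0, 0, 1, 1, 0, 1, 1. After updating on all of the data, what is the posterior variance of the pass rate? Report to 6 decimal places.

The Beta prior is conjugate to a Binomial/Bernoulli likelihood; the update adds successes to α and failures to β.
After batch 1: Beta(8.95+9, 8.29+25) = Beta(17.95, 33.29).
After batch 2: Beta(17.95+16, 33.29+28) = Beta(33.95, 61.29).
Var = αβ/((α+β)²(α+β+1)) = 33.95·61.29/(95.24²·96.24) = 0.002384.

0.002384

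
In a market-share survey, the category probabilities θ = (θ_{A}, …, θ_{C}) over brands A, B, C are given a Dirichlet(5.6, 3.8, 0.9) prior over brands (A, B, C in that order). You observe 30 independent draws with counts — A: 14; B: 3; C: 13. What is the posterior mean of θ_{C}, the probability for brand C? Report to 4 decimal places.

The Dirichlet prior is conjugate to the Multinomial likelihood: each posterior αⱼ = prior αⱼ + observed count nⱼ.
Posterior concentration: (19.6, 6.8, 13.9), total = 40.3.
E[θ_{C}|data] = α_{C}/Σα = 13.9/40.3 = 0.3449.

0.3449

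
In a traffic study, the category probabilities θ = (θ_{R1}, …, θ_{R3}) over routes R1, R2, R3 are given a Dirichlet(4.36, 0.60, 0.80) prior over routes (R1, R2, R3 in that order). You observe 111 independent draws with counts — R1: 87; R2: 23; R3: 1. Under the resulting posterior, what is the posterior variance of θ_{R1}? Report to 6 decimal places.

The Dirichlet prior is conjugate to the Multinomial likelihood: each posterior αⱼ = prior αⱼ + observed count nⱼ.
Posterior concentration: (91.36, 23.60, 1.80), total = 116.76.
Var[θ_j] = α_j(Σα−α_j)/((Σα)²(Σα+1)) = 91.36·25.40/(116.76²·117.76) = 0.001445.

0.001445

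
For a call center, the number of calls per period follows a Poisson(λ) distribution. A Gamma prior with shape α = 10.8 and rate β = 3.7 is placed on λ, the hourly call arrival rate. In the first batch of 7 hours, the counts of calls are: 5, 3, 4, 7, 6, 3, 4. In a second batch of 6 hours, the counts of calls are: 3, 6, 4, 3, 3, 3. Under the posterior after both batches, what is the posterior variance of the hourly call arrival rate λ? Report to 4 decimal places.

0.2323

With a Gamma(shape α, rate β) prior, the Poisson likelihood is conjugate: the posterior is Gamma(α + ΣXᵢ, β + n).
Batch 1: sum of counts S = 32 over n = 7 hours.
After batch 1: Gamma(α+S, β+n) = Gamma(10.8+32, 3.7+7) = Gamma(42.8, 10.7).
Batch 2: sum of counts S = 22 over n = 6 hours.
After batch 2: Gamma(α+S, β+n) = Gamma(42.8+22, 10.7+6) = Gamma(64.8, 16.7).
Var = α/β² = 64.8/16.7² = 0.2323.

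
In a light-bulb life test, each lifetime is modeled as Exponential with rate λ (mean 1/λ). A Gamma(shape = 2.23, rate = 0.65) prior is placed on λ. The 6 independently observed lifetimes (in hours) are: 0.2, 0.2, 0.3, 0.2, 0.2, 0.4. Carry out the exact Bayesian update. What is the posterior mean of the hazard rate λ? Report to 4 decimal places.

3.8279

With a Gamma(shape α, rate β) prior on the exponential rate λ, the posterior after n observations with total T = Σxᵢ is Gamma(α+n, β+T).
Sum of observations T = 1.5 hours; n = 6.
Posterior: Gamma(2.23+6, 0.65+1.5) = Gamma(8.23, 2.15).
Posterior mean of λ = α/β = 8.23/2.15 = 3.8279.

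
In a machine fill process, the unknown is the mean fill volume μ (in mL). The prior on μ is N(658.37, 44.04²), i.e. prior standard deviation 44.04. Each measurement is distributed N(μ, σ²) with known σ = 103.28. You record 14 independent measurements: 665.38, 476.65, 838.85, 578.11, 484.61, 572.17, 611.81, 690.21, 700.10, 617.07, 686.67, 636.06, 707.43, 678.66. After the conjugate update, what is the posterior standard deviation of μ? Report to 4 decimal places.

For Normal data with known variance σ², a Normal(μ₀, σ₀²) prior on μ is conjugate. Posterior precision = 1/σ₀² + n/σ²; posterior mean is the precision-weighted average of μ₀ and x̄.
σ₀² = 44.04² = 1939.5216, σ² = 103.28² = 10666.7584; σ² + n·σ₀² = 10666.7584 + 14·1939.5216 = 37820.0608.
Posterior precision = 1/σ₀² + n/σ² = 1/1939.5216 + 14/10666.7584 = (σ² + n·σ₀²)/(σ₀²σ²) = 37820.0608/(1939.5216·10666.7584); posterior variance σₙ² = σ₀²σ²/(σ² + n·σ₀²) = 1939.5216·10666.7584/37820.0608 = 547.022080.
Posterior SD = √σₙ² = √(1939.5216·10666.7584/37820.0608) = 23.3885.

23.3885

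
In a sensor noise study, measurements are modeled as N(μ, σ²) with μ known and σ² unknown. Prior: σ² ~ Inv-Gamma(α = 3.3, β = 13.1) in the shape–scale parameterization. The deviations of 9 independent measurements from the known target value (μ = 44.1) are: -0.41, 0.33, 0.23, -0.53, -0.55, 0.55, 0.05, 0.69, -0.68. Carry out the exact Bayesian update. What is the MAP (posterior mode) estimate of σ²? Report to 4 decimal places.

1.6112

With known mean μ and an Inverse-Gamma(α, β) prior on σ², the Normal likelihood is conjugate: posterior is Inv-Gamma(α + n/2, β + Σ(xᵢ−μ)²/2).
Σ(xᵢ−μ)² = (-0.41)² + (0.33)² + (0.23)² + (-0.53)² + (-0.55)² + (0.55)² + (0.05)² + (0.69)² + (-0.68)² = 2.1568.
Posterior: Inv-Gamma(3.3 + 9/2, 13.1 + 2.1568/2) = Inv-Gamma(7.80, 14.17840).
Mode = β/(α+1) = 14.17840/8.80 = 1.6112.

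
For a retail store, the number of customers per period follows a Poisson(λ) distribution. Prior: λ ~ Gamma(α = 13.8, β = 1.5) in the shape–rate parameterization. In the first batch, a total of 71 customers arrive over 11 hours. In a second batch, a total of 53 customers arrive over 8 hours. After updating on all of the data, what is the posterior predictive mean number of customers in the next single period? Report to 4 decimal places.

6.7220

With a Gamma(shape α, rate β) prior, the Poisson likelihood is conjugate: the posterior is Gamma(α + ΣXᵢ, β + n).
After batch 1: Gamma(α+S, β+n) = Gamma(13.8+71, 1.5+11) = Gamma(84.8, 12.5).
After batch 2: Gamma(α+S, β+n) = Gamma(84.8+53, 12.5+8) = Gamma(137.8, 20.5).
The predictive distribution for one future period is NegBinom with mean α/β = 6.7220.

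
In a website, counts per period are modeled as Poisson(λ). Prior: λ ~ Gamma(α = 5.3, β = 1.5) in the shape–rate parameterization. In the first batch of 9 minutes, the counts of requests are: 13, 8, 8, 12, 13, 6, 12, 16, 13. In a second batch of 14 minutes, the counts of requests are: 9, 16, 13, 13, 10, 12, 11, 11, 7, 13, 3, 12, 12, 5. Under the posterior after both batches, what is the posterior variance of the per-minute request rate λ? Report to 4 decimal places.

With a Gamma(shape α, rate β) prior, the Poisson likelihood is conjugate: the posterior is Gamma(α + ΣXᵢ, β + n).
Batch 1: sum of counts S = 101 over n = 9 minutes.
After batch 1: Gamma(α+S, β+n) = Gamma(5.3+101, 1.5+9) = Gamma(106.3, 10.5).
Batch 2: sum of counts S = 147 over n = 14 minutes.
After batch 2: Gamma(α+S, β+n) = Gamma(106.3+147, 10.5+14) = Gamma(253.3, 24.5).
Var = α/β² = 253.3/24.5² = 0.4220.

0.4220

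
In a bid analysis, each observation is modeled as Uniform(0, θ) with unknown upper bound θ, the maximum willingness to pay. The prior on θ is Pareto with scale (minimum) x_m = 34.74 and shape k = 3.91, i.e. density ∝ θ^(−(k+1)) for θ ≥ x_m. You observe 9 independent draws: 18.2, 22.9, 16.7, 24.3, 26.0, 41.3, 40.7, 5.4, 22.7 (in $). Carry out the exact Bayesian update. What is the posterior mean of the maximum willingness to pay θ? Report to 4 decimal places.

44.7677

A Pareto(scale x_m, shape k) prior on the upper bound θ of Uniform(0, θ) is conjugate: posterior is Pareto(max(x_m, max xᵢ), k + n).
Sample maximum = 41.3; prior scale x_m = 34.74 → posterior scale = max = 41.30.
Posterior shape = 3.91 + 9 = 12.91.
E[θ|data] = k·x_m/(k−1) = 12.91·41.30/11.91 = 44.7677.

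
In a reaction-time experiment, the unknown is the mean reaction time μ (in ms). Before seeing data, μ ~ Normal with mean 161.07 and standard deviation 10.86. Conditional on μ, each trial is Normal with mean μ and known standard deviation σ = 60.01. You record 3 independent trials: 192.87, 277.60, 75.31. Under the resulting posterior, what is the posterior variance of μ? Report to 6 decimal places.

For Normal data with known variance σ², a Normal(μ₀, σ₀²) prior on μ is conjugate. Posterior precision = 1/σ₀² + n/σ²; posterior mean is the precision-weighted average of μ₀ and x̄.
σ₀² = 10.86² = 117.9396, σ² = 60.01² = 3601.2001; σ² + n·σ₀² = 3601.2001 + 3·117.9396 = 3955.0189.
Posterior precision = 1/σ₀² + n/σ² = 1/117.9396 + 3/3601.2001 = (σ² + n·σ₀²)/(σ₀²σ²) = 3955.0189/(117.9396·3601.2001); posterior variance σₙ² = σ₀²σ²/(σ² + n·σ₀²) = 117.9396·3601.2001/3955.0189 = 107.388640.

107.388640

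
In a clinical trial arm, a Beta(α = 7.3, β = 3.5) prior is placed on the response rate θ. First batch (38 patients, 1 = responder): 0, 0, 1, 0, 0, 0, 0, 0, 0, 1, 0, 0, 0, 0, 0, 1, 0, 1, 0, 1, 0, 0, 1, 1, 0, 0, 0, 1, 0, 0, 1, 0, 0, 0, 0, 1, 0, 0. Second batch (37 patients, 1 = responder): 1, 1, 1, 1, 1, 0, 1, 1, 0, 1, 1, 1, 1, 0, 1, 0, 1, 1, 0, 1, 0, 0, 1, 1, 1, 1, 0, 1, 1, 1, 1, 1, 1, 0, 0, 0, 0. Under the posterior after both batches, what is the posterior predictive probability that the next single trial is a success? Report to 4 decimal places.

0.4930

The Beta prior is conjugate to a Binomial/Bernoulli likelihood; the update adds successes to α and failures to β.
After batch 1: Beta(7.3+10, 3.5+28) = Beta(17.3, 31.5).
After batch 2: Beta(17.3+25, 31.5+12) = Beta(42.3, 43.5).
For a single future Bernoulli trial, P(success | data) = α/(α+β) = 0.4930.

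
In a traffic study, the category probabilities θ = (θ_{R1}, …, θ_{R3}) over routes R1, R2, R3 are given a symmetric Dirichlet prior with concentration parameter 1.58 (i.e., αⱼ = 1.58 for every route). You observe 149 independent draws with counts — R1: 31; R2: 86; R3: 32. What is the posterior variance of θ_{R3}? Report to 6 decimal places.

The Dirichlet prior is conjugate to the Multinomial likelihood: each posterior αⱼ = prior αⱼ + observed count nⱼ.
Posterior concentration: (32.58, 87.58, 33.58), total = 153.74.
Var[θ_j] = α_j(Σα−α_j)/((Σα)²(Σα+1)) = 33.58·120.16/(153.74²·154.74) = 0.001103.

0.001103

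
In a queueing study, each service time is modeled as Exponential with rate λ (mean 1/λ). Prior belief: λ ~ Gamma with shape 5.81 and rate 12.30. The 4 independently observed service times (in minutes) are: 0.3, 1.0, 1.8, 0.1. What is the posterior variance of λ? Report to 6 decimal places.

With a Gamma(shape α, rate β) prior on the exponential rate λ, the posterior after n observations with total T = Σxᵢ is Gamma(α+n, β+T).
Sum of observations T = 3.2 minutes; n = 4.
Posterior: Gamma(5.81+4, 12.30+3.2) = Gamma(9.81, 15.50).
Var = α/β² = 0.040832.

0.040832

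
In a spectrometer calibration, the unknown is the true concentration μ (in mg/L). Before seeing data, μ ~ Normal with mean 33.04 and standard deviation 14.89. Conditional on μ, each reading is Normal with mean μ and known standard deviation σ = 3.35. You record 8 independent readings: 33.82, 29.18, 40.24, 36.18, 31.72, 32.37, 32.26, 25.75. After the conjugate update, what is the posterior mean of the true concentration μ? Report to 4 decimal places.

32.6922

For Normal data with known variance σ², a Normal(μ₀, σ₀²) prior on μ is conjugate. Posterior precision = 1/σ₀² + n/σ²; posterior mean is the precision-weighted average of μ₀ and x̄.
Σxᵢ = 33.82 + 29.18 + 40.24 + 36.18 + 31.72 + 32.37 + 32.26 + 25.75 = 261.52, so n·x̄ = 261.52.
σ₀² = 14.89² = 221.7121, σ² = 3.35² = 11.2225; σ² + n·σ₀² = 11.2225 + 8·221.7121 = 1784.9193.
Posterior mean = (μ₀/σ₀² + n·x̄/σ²)/(1/σ₀² + n/σ²) = (σ²·μ₀ + σ₀²·n·x̄)/(σ² + n·σ₀²) = (11.2225·33.04 + 221.7121·261.52)/1784.9193 = 58352.939792/1784.9193 = 32.6922.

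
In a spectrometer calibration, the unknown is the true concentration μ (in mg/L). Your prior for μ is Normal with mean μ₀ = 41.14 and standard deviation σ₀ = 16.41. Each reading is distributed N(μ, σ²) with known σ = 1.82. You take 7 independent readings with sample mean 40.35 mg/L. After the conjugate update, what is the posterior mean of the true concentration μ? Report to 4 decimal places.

For Normal data with known variance σ², a Normal(μ₀, σ₀²) prior on μ is conjugate. Posterior precision = 1/σ₀² + n/σ²; posterior mean is the precision-weighted average of μ₀ and x̄.
n·x̄ = 7·40.35 = 282.45.
σ₀² = 16.41² = 269.2881, σ² = 1.82² = 3.3124; σ² + n·σ₀² = 3.3124 + 7·269.2881 = 1888.3291.
Posterior mean = (μ₀/σ₀² + n·x̄/σ²)/(1/σ₀² + n/σ²) = (σ²·μ₀ + σ₀²·n·x̄)/(σ² + n·σ₀²) = (3.3124·41.14 + 269.2881·282.45)/1888.3291 = 76196.695981/1888.3291 = 40.3514.

40.3514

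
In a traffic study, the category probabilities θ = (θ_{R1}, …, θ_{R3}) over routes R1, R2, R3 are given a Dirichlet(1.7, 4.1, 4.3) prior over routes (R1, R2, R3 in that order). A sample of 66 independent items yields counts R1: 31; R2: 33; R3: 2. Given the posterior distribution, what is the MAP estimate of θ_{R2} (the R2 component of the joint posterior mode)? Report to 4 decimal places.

The Dirichlet prior is conjugate to the Multinomial likelihood: each posterior αⱼ = prior αⱼ + observed count nⱼ.
Posterior concentration: (32.7, 37.1, 6.3), total = 76.1.
Joint mode component: (α_{R2}−1)/(Σα−K) = 36.1/73.1 = 0.4938.

0.4938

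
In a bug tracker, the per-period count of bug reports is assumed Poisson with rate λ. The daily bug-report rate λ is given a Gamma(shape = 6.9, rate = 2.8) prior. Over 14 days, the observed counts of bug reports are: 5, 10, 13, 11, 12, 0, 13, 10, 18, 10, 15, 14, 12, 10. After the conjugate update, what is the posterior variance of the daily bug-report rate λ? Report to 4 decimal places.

With a Gamma(shape α, rate β) prior, the Poisson likelihood is conjugate: the posterior is Gamma(α + ΣXᵢ, β + n).
Sum of counts S = 153 over n = 14 days.
Posterior: Gamma(α+S, β+n) = Gamma(6.9+153, 2.8+14) = Gamma(159.9, 16.8).
Var = α/β² = 159.9/16.8² = 0.5665.

0.5665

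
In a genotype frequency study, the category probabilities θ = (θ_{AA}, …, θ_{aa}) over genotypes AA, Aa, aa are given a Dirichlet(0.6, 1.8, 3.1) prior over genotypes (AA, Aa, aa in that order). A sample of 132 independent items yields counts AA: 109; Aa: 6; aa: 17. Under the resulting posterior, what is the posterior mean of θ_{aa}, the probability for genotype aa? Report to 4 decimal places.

The Dirichlet prior is conjugate to the Multinomial likelihood: each posterior αⱼ = prior αⱼ + observed count nⱼ.
Posterior concentration: (109.6, 7.8, 20.1), total = 137.5.
E[θ_{aa}|data] = α_{aa}/Σα = 20.1/137.5 = 0.1462.

0.1462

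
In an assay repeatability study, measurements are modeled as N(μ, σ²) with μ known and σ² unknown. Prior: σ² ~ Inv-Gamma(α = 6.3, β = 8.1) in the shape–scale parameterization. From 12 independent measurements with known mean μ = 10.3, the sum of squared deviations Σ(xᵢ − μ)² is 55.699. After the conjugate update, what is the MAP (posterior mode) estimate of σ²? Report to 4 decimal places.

With known mean μ and an Inverse-Gamma(α, β) prior on σ², the Normal likelihood is conjugate: posterior is Inv-Gamma(α + n/2, β + Σ(xᵢ−μ)²/2).
Posterior: Inv-Gamma(6.3 + 12/2, 8.1 + 55.699/2) = Inv-Gamma(12.30, 35.9495).
Mode = β/(α+1) = 35.9495/13.30 = 2.7030.

2.7030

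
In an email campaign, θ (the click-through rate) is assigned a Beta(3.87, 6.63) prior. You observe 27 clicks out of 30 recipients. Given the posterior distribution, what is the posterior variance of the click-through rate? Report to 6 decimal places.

0.004367

The Beta prior is conjugate to a Binomial/Bernoulli likelihood; the update adds successes to α and failures to β.
Posterior: Beta(α+k, β+n−k) = Beta(3.87+27, 6.63+3) = Beta(30.87, 9.63).
Var = αβ/((α+β)²(α+β+1)) = 30.87·9.63/(40.50²·41.50) = 0.004367.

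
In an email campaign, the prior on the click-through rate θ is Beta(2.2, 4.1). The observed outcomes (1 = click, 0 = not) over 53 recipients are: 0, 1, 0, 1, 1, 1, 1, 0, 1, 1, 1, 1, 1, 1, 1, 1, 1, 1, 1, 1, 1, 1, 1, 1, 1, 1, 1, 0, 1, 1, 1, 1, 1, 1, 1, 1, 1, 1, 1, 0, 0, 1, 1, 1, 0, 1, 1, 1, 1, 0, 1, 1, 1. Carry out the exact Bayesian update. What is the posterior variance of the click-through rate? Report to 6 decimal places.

0.002693

The Beta prior is conjugate to a Binomial/Bernoulli likelihood; the update adds successes to α and failures to β.
Posterior: Beta(α+k, β+n−k) = Beta(2.2+45, 4.1+8) = Beta(47.2, 12.1).
Var = αβ/((α+β)²(α+β+1)) = 47.2·12.1/(59.3²·60.3) = 0.002693.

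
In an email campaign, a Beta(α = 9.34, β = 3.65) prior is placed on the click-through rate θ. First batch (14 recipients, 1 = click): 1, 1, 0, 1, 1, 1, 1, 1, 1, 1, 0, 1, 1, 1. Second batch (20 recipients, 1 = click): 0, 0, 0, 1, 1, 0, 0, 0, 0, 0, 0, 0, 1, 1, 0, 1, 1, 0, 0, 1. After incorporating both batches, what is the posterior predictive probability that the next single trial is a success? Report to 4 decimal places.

The Beta prior is conjugate to a Binomial/Bernoulli likelihood; the update adds successes to α and failures to β.
After batch 1: Beta(9.34+12, 3.65+2) = Beta(21.34, 5.65).
After batch 2: Beta(21.34+7, 5.65+13) = Beta(28.34, 18.65).
For a single future Bernoulli trial, P(success | data) = α/(α+β) = 0.6031.

0.6031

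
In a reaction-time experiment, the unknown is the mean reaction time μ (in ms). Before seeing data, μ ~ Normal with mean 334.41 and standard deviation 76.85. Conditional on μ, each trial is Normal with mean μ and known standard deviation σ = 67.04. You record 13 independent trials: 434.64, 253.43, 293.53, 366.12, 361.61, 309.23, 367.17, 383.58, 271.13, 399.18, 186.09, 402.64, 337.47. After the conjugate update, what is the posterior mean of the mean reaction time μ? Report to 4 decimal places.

335.7537

For Normal data with known variance σ², a Normal(μ₀, σ₀²) prior on μ is conjugate. Posterior precision = 1/σ₀² + n/σ²; posterior mean is the precision-weighted average of μ₀ and x̄.
Σxᵢ = 434.64 + 253.43 + 293.53 + 366.12 + 361.61 + 309.23 + 367.17 + 383.58 + 271.13 + 399.18 + 186.09 + 402.64 + 337.47 = 4365.82, so n·x̄ = 4365.82.
σ₀² = 76.85² = 5905.9225, σ² = 67.04² = 4494.3616; σ² + n·σ₀² = 4494.3616 + 13·5905.9225 = 81271.3541.
Posterior mean = (μ₀/σ₀² + n·x̄/σ²)/(1/σ₀² + n/σ²) = (σ²·μ₀ + σ₀²·n·x̄)/(σ² + n·σ₀²) = (4494.3616·334.41 + 5905.9225·4365.82)/81271.3541 = 27287154.031606/81271.3541 = 335.7537.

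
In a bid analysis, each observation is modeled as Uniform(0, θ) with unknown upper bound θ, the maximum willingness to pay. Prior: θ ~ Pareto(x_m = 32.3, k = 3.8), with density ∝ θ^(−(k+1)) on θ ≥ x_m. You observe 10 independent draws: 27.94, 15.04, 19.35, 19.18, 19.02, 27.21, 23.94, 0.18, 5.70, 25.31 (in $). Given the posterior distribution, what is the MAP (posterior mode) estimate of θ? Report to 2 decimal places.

A Pareto(scale x_m, shape k) prior on the upper bound θ of Uniform(0, θ) is conjugate: posterior is Pareto(max(x_m, max xᵢ), k + n).
Sample maximum = 27.94; prior scale x_m = 32.3 → posterior scale = max = 32.30.
Posterior shape = 3.8 + 10 = 13.8.
The Pareto density is decreasing on [x_m, ∞), so the mode is x_m = 32.30.

32.30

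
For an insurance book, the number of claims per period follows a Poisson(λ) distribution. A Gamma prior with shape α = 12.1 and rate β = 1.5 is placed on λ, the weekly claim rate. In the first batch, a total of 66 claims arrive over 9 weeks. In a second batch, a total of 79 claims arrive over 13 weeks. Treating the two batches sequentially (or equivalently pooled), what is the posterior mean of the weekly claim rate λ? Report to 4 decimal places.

6.6851

With a Gamma(shape α, rate β) prior, the Poisson likelihood is conjugate: the posterior is Gamma(α + ΣXᵢ, β + n).
After batch 1: Gamma(α+S, β+n) = Gamma(12.1+66, 1.5+9) = Gamma(78.1, 10.5).
After batch 2: Gamma(α+S, β+n) = Gamma(78.1+79, 10.5+13) = Gamma(157.1, 23.5).
Posterior mean = α/β = 157.1/23.5 = 6.6851.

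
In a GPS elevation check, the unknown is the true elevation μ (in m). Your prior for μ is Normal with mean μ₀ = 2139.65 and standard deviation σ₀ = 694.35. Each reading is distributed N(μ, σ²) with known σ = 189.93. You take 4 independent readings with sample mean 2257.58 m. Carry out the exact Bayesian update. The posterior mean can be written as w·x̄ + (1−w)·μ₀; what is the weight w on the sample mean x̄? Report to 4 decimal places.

0.9816

For Normal data with known variance σ², a Normal(μ₀, σ₀²) prior on μ is conjugate. Posterior precision = 1/σ₀² + n/σ²; posterior mean is the precision-weighted average of μ₀ and x̄.
σ₀² = 694.35² = 482121.9225, σ² = 189.93² = 36073.4049. Prior precision 1/σ₀² = 1/482121.9225; data precision n/σ² = 4/36073.4049.
w = (n/σ²)/(1/σ₀² + n/σ²) = n·σ₀²/(σ² + n·σ₀²) = 4·482121.9225/(36073.4049 + 4·482121.9225) = 1928487.69/1964561.0949 = 0.9816.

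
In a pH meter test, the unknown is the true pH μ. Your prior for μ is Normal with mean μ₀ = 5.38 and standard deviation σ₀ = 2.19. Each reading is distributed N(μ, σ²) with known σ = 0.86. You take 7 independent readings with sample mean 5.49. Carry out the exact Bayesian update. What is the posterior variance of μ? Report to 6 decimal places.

For Normal data with known variance σ², a Normal(μ₀, σ₀²) prior on μ is conjugate. Posterior precision = 1/σ₀² + n/σ²; posterior mean is the precision-weighted average of μ₀ and x̄.
σ₀² = 2.19² = 4.7961, σ² = 0.86² = 0.7396; σ² + n·σ₀² = 0.7396 + 7·4.7961 = 34.3123.
Posterior precision = 1/σ₀² + n/σ² = 1/4.7961 + 7/0.7396 = (σ² + n·σ₀²)/(σ₀²σ²) = 34.3123/(4.7961·0.7396); posterior variance σₙ² = σ₀²σ²/(σ² + n·σ₀²) = 4.7961·0.7396/34.3123 = 0.103380.

0.103380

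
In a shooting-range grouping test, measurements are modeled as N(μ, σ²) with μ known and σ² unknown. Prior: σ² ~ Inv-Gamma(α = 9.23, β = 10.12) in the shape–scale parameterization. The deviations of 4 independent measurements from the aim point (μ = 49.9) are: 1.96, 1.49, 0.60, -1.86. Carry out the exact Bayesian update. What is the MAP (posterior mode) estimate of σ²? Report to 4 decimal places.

With known mean μ and an Inverse-Gamma(α, β) prior on σ², the Normal likelihood is conjugate: posterior is Inv-Gamma(α + n/2, β + Σ(xᵢ−μ)²/2).
Σ(xᵢ−μ)² = (1.96)² + (1.49)² + (0.60)² + (-1.86)² = 9.8813.
Posterior: Inv-Gamma(9.23 + 4/2, 10.12 + 9.8813/2) = Inv-Gamma(11.23, 15.06065).
Mode = β/(α+1) = 15.06065/12.23 = 1.2315.

1.2315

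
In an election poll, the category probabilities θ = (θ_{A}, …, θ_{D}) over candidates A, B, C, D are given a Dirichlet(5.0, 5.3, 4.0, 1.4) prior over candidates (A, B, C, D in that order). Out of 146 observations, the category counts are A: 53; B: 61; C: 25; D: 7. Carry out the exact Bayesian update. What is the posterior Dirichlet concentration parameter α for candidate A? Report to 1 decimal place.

The Dirichlet prior is conjugate to the Multinomial likelihood: each posterior αⱼ = prior αⱼ + observed count nⱼ.
Posterior concentration: (58.0, 66.3, 29.0, 8.4), total = 161.7.
α_{A} = 5.0 + 53 = 58.0.

58.0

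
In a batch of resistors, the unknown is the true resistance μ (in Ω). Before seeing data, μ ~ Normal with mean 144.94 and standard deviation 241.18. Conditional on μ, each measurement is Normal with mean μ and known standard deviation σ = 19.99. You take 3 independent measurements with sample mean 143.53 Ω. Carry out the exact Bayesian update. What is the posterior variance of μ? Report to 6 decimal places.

For Normal data with known variance σ², a Normal(μ₀, σ₀²) prior on μ is conjugate. Posterior precision = 1/σ₀² + n/σ²; posterior mean is the precision-weighted average of μ₀ and x̄.
σ₀² = 241.18² = 58167.7924, σ² = 19.99² = 399.6001; σ² + n·σ₀² = 399.6001 + 3·58167.7924 = 174902.9773.
Posterior precision = 1/σ₀² + n/σ² = 1/58167.7924 + 3/399.6001 = (σ² + n·σ₀²)/(σ₀²σ²) = 174902.9773/(58167.7924·399.6001); posterior variance σₙ² = σ₀²σ²/(σ² + n·σ₀²) = 58167.7924·399.6001/174902.9773 = 132.895712.

132.895712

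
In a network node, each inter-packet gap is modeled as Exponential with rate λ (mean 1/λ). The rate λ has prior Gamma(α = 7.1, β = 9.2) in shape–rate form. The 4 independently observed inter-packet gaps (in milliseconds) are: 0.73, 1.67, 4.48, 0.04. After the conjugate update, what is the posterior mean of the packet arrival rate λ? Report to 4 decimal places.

0.6886

With a Gamma(shape α, rate β) prior on the exponential rate λ, the posterior after n observations with total T = Σxᵢ is Gamma(α+n, β+T).
Sum of observations T = 6.92 milliseconds; n = 4.
Posterior: Gamma(7.1+4, 9.2+6.92) = Gamma(11.1, 16.12).
Posterior mean of λ = α/β = 11.1/16.12 = 0.6886.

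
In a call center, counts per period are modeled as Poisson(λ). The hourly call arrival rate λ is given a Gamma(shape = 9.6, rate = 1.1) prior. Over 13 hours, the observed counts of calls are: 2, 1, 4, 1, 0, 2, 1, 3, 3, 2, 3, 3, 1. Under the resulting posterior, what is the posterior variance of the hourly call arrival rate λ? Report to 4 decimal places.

0.1791

With a Gamma(shape α, rate β) prior, the Poisson likelihood is conjugate: the posterior is Gamma(α + ΣXᵢ, β + n).
Sum of counts S = 26 over n = 13 hours.
Posterior: Gamma(α+S, β+n) = Gamma(9.6+26, 1.1+13) = Gamma(35.6, 14.1).
Var = α/β² = 35.6/14.1² = 0.1791.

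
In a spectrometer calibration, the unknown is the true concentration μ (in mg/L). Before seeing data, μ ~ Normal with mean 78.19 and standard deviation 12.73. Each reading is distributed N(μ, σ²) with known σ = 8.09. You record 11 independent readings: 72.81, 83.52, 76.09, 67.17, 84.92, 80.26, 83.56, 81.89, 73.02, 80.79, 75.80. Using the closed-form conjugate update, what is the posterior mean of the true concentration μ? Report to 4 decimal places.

For Normal data with known variance σ², a Normal(μ₀, σ₀²) prior on μ is conjugate. Posterior precision = 1/σ₀² + n/σ²; posterior mean is the precision-weighted average of μ₀ and x̄.
Σxᵢ = 72.81 + 83.52 + 76.09 + 67.17 + 84.92 + 80.26 + 83.56 + 81.89 + 73.02 + 80.79 + 75.80 = 859.83, so n·x̄ = 859.83.
σ₀² = 12.73² = 162.0529, σ² = 8.09² = 65.4481; σ² + n·σ₀² = 65.4481 + 11·162.0529 = 1848.03.
Posterior mean = (μ₀/σ₀² + n·x̄/σ²)/(1/σ₀² + n/σ²) = (σ²·μ₀ + σ₀²·n·x̄)/(σ² + n·σ₀²) = (65.4481·78.19 + 162.0529·859.83)/1848.03 = 144455.331946/1848.03 = 78.1672.

78.1672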